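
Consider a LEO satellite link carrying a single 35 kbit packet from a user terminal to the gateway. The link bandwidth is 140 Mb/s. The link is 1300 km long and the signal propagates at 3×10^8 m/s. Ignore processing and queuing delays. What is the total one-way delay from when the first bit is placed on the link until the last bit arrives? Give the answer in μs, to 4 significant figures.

4583 μs

L = 35000 bits.
Transmission delay = L/R = 35000 / 140000000 = 250 μs.
Propagation delay = d/s = 1300000 m / 300000000 m/s = 4333.33 μs.
Total = 4583 μs.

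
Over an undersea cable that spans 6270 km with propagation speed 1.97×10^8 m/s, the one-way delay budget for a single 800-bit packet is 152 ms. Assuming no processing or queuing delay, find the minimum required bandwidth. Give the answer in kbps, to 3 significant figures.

Propagation delay = 6270000 / 197000000 = 31.8274 ms.
Transmission budget = 152 − 31.8274 = 120.173 ms.
R ≥ L / t_tx = 800 bits / 0.120173 s = 6.66 kbps.

6.66 kbps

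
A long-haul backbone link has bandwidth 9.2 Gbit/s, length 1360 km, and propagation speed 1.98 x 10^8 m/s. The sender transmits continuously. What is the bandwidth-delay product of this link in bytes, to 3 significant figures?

7900000 bytes

Propagation delay = 1360000 / 198000000 = 0.00686869 s.
BDP = R × t_prop = 9200000000 × 0.00686869 = 63191900 bits.
In bytes: 63191900/8 = 7900000 bytes.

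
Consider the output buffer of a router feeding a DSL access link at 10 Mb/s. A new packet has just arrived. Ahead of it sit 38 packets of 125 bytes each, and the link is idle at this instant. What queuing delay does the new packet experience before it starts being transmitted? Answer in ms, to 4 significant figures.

Each queued packet: L/R = 1000/10000000 = 0.1 ms.
38 queued → 3.8 ms.
Queuing delay = 3.800 ms.

3.800 ms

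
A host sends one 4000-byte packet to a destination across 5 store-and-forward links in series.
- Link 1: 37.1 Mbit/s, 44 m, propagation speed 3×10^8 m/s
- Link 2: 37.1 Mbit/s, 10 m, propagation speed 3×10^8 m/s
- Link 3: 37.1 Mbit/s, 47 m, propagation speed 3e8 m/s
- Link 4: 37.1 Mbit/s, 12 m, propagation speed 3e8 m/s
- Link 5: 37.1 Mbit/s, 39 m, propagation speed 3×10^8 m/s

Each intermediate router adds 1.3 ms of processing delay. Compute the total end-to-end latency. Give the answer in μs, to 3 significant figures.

L = 4000 × 8 = 32000 bits.
Transmission delay per hop = L/R = 32000/37100000 = 862.534 μs; 5 hops → 4312.67 μs.
Propagation delays (d/s per hop): 0.146667, 0.0333333, 0.156667, 0.04, 0.13 μs; sum = 0.506667 μs.
Processing at 4 router(s): 4 × 1.3 ms = 5200 μs.
End-to-end = 9510 μs.

9510 μs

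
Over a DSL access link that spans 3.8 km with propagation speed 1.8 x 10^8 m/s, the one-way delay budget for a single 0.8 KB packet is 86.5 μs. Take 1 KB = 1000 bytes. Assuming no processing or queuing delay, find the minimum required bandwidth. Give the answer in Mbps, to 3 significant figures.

L = 6400 bits.
Propagation delay = 3800 / 180000000 = 21.1111 μs.
Transmission budget = 86.5 − 21.1111 = 65.3889 μs.
R ≥ L / t_tx = 6400 bits / 6.53889e-05 s = 97.9 Mbps.

97.9 Mbps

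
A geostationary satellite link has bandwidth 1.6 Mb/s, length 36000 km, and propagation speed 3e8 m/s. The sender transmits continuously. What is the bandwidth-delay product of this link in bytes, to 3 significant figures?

Propagation delay = 36000000 / 300000000 = 0.12 s.
BDP = R × t_prop = 1600000 × 0.12 = 192000 bits.
In bytes: 192000/8 = 24000 bytes.

24000 bytes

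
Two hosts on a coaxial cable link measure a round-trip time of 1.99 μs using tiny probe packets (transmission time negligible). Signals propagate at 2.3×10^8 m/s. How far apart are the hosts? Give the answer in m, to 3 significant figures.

One-way propagation = RTT/2 = 0.995 μs.
d = s × t = 2.3e+08 × 9.95e-07 = 229 m.

229 m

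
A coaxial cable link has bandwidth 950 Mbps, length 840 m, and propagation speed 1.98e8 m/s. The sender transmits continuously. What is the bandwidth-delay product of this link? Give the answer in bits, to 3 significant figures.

4030 bits

Propagation delay = 840 / 198000000 = 4.24242e-06 s.
BDP = R × t_prop = 950000000 × 4.24242e-06 = 4030.3 bits.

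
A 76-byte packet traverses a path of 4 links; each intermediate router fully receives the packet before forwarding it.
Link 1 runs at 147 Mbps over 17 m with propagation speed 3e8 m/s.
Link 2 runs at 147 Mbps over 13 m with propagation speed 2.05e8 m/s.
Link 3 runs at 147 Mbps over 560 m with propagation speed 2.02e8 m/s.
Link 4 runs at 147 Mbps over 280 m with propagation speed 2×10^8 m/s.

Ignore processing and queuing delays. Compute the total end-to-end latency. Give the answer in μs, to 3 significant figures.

20.8 μs

L = 76 × 8 = 608 bits.
Transmission delay per hop = L/R = 608/147000000 = 4.13605 μs; 4 hops → 16.5442 μs.
Propagation delays (d/s per hop): 0.0566667, 0.0634146, 2.77228, 1.4 μs; sum = 4.29236 μs.
End-to-end = 20.8 μs.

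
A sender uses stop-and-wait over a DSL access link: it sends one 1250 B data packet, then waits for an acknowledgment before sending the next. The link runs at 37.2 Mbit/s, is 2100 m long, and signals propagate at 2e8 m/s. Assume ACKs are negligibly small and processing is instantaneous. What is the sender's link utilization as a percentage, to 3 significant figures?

92.8 %

t_tx = L/R = 10000/37200000 = 0.000268817 s.
t_prop = 2100/200000000 = 1.05e-05 s; RTT = 2.1e-05 s.
Cycle = t_tx + RTT = 0.000289817 s.
Utilization = t_tx / cycle = 0.000268817/0.000289817 = 92.8 %.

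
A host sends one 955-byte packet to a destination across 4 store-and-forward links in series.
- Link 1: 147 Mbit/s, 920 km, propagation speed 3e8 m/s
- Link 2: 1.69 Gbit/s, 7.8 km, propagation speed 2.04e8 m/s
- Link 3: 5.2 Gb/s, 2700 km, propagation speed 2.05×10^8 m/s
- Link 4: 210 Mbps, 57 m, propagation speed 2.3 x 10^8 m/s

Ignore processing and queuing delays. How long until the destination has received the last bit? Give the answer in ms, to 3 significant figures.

L = 955 × 8 = 7640 bits.
Transmission delays (L/R per hop): 0.0519728, 0.00452071, 0.00146923, 0.036381 ms; sum = 0.0943437 ms.
Propagation delays (d/s per hop): 3.06667, 0.0382353, 13.1707, 0.000247826 ms; sum = 16.2759 ms.
End-to-end = 16.4 ms.

16.4 ms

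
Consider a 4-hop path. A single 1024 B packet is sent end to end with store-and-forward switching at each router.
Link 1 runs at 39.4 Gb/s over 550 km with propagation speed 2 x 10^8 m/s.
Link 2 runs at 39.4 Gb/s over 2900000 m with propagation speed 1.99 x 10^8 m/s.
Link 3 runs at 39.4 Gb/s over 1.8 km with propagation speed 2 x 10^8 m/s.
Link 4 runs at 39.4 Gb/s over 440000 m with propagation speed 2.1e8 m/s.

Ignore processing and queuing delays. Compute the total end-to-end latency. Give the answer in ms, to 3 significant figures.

L = 1024 × 8 = 8192 bits.
Transmission delay per hop = L/R = 8192/39400000000 = 0.000207919 ms; 4 hops → 0.000831675 ms.
Propagation delays (d/s per hop): 2.75, 14.5729, 0.009, 2.09524 ms; sum = 19.4271 ms.
End-to-end = 19.4 ms.

19.4 ms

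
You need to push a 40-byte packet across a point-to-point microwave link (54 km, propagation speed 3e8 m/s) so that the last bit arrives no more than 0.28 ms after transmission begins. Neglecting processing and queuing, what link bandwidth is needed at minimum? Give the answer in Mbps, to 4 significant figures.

L = 320 bits.
Propagation delay = 54000 / 300000000 = 0.18 ms.
Transmission budget = 0.28 − 0.18 = 0.1 ms.
R ≥ L / t_tx = 320 bits / 0.0001 s = 3.200 Mbps.

3.200 Mbps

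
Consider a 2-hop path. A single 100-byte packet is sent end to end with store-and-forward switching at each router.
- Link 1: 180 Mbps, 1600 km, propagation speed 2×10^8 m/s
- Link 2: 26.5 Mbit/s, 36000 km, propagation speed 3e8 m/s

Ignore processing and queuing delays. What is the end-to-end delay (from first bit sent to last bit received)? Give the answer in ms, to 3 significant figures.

L = 100 × 8 = 800 bits.
Transmission delays (L/R per hop): 0.00444444, 0.0301887 ms; sum = 0.0346331 ms.
Propagation delays (d/s per hop): 8, 120 ms; sum = 128 ms.
End-to-end = 128 ms.

128 ms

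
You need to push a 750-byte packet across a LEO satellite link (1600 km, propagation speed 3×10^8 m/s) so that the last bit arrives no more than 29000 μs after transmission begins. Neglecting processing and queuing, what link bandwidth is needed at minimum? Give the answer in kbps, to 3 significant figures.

254 kbps

L = 6000 bits.
Propagation delay = 1600000 / 300000000 = 5333.33 μs.
Transmission budget = 29000 − 5333.33 = 23666.7 μs.
R ≥ L / t_tx = 6000 bits / 0.0236667 s = 254 kbps.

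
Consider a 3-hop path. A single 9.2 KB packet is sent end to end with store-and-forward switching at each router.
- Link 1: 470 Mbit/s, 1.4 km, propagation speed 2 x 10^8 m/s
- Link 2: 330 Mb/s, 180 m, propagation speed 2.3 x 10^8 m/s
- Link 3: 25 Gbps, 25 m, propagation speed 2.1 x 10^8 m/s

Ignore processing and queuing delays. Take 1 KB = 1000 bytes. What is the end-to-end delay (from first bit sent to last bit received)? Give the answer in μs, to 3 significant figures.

390 μs

L = 73600 bits.
Transmission delays (L/R per hop): 156.596, 223.03, 2.944 μs; sum = 382.57 μs.
Propagation delays (d/s per hop): 7, 0.782609, 0.119048 μs; sum = 7.90166 μs.
End-to-end = 390 μs.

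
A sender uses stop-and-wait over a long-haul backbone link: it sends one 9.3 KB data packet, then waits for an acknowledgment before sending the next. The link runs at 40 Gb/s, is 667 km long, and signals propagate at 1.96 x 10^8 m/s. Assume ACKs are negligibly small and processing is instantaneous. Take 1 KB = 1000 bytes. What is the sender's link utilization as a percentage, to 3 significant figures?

0.0273 %

t_tx = L/R = 74400/40000000000 = 1.86e-06 s.
t_prop = 667000/196000000 = 0.00340306 s; RTT = 0.00680612 s.
Cycle = t_tx + RTT = 0.00680798 s.
Utilization = t_tx / cycle = 1.86e-06/0.00680798 = 0.0273 %.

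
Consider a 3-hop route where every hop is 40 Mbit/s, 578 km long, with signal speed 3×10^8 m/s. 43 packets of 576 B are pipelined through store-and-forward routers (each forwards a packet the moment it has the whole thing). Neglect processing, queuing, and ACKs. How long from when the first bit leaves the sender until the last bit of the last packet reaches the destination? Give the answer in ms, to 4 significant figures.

10.96 ms

Per-hop transmission t_tx = L/R = 4608/40000000 = 0.1152 ms.
Per-hop propagation t_prop = 578000/300000000 = 1.92667 ms.
Pipeline fill: first packet needs 3·t_tx to clear all hops; remaining 42 packets each add one t_tx.
Total = (3+43-1)·t_tx + 3·t_prop = 45·0.1152 + 3·1.92667 = 10.96 ms.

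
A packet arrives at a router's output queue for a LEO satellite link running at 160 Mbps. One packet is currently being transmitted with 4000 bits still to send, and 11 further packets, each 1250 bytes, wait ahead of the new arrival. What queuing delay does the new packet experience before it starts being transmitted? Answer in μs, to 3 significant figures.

Each queued packet: L/R = 10000/160000000 = 62.5 μs.
11 queued → 687.5 μs.
Plus remaining 4000 bits of current packet: 25 μs.
Queuing delay = 713 μs.

713 μs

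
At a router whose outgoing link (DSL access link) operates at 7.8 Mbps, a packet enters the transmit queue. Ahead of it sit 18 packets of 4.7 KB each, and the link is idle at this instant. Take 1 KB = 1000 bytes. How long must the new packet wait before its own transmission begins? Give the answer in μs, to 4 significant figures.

86770 μs

Each queued packet: L/R = 37600/7800000 = 4820.51 μs.
18 queued → 86769.2 μs.
Queuing delay = 86770 μs.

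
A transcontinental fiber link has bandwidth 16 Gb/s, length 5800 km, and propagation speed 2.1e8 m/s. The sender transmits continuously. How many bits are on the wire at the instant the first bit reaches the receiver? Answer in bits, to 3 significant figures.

Propagation delay = 5800000 / 210000000 = 0.027619 s.
BDP = R × t_prop = 16000000000 × 0.027619 = 441905000 bits.

442000000 bits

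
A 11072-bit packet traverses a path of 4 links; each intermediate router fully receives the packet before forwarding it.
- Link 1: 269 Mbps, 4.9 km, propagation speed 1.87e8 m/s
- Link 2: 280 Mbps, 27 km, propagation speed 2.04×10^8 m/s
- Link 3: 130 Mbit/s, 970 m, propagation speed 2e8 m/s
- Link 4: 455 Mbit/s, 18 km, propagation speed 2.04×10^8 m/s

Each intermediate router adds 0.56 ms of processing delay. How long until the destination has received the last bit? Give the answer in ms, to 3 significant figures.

2.12 ms

Transmission delays (L/R per hop): 0.0411599, 0.0395429, 0.0851692, 0.0243341 ms; sum = 0.190206 ms.
Propagation delays (d/s per hop): 0.0262032, 0.132353, 0.00485, 0.0882353 ms; sum = 0.251641 ms.
Processing at 3 router(s): 3 × 0.56 ms = 1.68 ms.
End-to-end = 2.12 ms.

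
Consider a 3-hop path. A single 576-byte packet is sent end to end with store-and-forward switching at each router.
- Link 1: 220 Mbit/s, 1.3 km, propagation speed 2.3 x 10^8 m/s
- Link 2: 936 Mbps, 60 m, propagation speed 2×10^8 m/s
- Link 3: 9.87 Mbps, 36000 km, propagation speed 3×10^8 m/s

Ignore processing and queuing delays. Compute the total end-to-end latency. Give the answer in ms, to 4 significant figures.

120.5 ms

L = 576 × 8 = 4608 bits.
Transmission delays (L/R per hop): 0.0209455, 0.00492308, 0.466869 ms; sum = 0.492738 ms.
Propagation delays (d/s per hop): 0.00565217, 0.0003, 120 ms; sum = 120.006 ms.
End-to-end = 120.5 ms.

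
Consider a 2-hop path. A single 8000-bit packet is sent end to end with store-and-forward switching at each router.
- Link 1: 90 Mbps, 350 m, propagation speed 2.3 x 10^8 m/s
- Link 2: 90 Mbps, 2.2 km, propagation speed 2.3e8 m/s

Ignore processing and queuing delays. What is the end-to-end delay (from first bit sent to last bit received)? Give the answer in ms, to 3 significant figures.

0.189 ms

Transmission delay per hop = L/R = 8000/90000000 = 0.0888889 ms; 2 hops → 0.177778 ms.
Propagation delays (d/s per hop): 0.00152174, 0.00956522 ms; sum = 0.011087 ms.
End-to-end = 0.189 ms.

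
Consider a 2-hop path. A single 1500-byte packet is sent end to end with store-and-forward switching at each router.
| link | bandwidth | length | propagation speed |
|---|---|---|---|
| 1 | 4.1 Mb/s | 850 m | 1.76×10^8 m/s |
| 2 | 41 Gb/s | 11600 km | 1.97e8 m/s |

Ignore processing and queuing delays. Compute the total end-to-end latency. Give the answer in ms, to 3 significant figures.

61.8 ms

L = 1500 × 8 = 12000 bits.
Transmission delays (L/R per hop): 2.92683, 0.000292683 ms; sum = 2.92712 ms.
Propagation delays (d/s per hop): 0.00482955, 58.8832 ms; sum = 58.8881 ms.
End-to-end = 61.8 ms.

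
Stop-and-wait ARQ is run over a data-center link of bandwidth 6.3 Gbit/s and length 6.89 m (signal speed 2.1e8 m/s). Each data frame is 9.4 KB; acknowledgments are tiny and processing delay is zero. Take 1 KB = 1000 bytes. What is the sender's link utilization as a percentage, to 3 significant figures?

t_tx = L/R = 75200/6300000000 = 1.19365e-05 s.
t_prop = 6.89/210000000 = 3.28095e-08 s; RTT = 6.5619e-08 s.
Cycle = t_tx + RTT = 1.20021e-05 s.
Utilization = t_tx / cycle = 1.19365e-05/1.20021e-05 = 99.5 %.

99.5 %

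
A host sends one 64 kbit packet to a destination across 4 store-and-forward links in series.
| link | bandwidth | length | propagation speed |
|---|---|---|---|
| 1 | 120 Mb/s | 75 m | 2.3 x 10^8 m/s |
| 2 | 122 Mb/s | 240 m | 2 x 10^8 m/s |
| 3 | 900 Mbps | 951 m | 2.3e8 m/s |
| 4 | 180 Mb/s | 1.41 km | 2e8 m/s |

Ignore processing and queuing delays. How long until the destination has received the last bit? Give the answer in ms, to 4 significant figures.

L = 64000 bits.
Transmission delays (L/R per hop): 0.533333, 0.52459, 0.0711111, 0.355556 ms; sum = 1.48459 ms.
Propagation delays (d/s per hop): 0.000326087, 0.0012, 0.00413478, 0.00705 ms; sum = 0.0127109 ms.
End-to-end = 1.497 ms.

1.497 ms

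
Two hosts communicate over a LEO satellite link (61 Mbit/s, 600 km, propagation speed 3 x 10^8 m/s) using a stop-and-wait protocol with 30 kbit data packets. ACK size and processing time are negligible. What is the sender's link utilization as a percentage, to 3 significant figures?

10.9 %

t_tx = L/R = 30000/61000000 = 0.000491803 s.
t_prop = 600000/300000000 = 0.002 s; RTT = 0.004 s.
Cycle = t_tx + RTT = 0.0044918 s.
Utilization = t_tx / cycle = 0.000491803/0.0044918 = 10.9 %.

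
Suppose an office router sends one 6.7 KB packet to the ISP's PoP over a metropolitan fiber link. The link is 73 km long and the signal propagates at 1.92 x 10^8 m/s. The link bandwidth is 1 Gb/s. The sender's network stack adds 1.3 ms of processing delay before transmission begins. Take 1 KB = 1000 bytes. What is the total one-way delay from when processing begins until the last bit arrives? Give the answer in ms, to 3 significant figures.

L = 53600 bits.
Transmission delay = L/R = 53600 / 1000000000 = 0.0536 ms.
Propagation delay = d/s = 73000 m / 192000000 m/s = 0.380208 ms.
Plus processing delay 1.3 ms = 1.3 ms.
Total = 1.73 ms.

1.73 ms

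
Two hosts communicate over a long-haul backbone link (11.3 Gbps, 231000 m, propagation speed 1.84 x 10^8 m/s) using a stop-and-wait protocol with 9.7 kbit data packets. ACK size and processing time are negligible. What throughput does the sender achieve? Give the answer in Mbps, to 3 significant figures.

t_tx = L/R = 9700/11300000000 = 8.58407e-07 s.
t_prop = 231000/184000000 = 0.00125543 s; RTT = 0.00251087 s.
Cycle = t_tx + RTT = 0.00251173 s.
Throughput = L / cycle = 9700 / 0.00251173 = 3.86 Mbps.

3.86 Mbps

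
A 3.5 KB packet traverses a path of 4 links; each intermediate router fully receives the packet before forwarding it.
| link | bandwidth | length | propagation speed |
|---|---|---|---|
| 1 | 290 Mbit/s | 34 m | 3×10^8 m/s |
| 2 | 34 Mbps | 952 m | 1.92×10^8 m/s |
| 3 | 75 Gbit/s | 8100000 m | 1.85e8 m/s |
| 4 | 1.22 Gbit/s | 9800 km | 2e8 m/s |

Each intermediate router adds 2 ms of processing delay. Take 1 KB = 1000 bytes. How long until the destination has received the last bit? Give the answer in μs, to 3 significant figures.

99700 μs

L = 28000 bits.
Transmission delays (L/R per hop): 96.5517, 823.529, 0.373333, 22.9508 μs; sum = 943.405 μs.
Propagation delays (d/s per hop): 0.113333, 4.95833, 43783.8, 49000 μs; sum = 92788.9 μs.
Processing at 3 router(s): 3 × 2 ms = 6000 μs.
End-to-end = 99700 μs.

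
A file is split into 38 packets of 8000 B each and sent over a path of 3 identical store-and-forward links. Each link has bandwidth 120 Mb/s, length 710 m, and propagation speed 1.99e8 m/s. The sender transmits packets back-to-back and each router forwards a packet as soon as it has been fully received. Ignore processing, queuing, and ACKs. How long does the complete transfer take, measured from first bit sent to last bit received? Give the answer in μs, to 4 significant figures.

21340 μs

Per-hop transmission t_tx = L/R = 64000/120000000 = 533.333 μs.
Per-hop propagation t_prop = 710/199000000 = 3.56784 μs.
Pipeline fill: first packet needs 3·t_tx to clear all hops; remaining 37 packets each add one t_tx.
Total = (3+38-1)·t_tx + 3·t_prop = 40·533.333 + 3·3.56784 = 21340 μs.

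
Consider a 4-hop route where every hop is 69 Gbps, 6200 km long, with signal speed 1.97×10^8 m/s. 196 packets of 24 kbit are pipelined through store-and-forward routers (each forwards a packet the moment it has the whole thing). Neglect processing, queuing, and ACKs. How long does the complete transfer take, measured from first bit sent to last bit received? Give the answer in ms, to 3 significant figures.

126 ms

Per-hop transmission t_tx = L/R = 24000/69000000000 = 0.000347826 ms.
Per-hop propagation t_prop = 6200000/197000000 = 31.4721 ms.
Pipeline fill: first packet needs 4·t_tx to clear all hops; remaining 195 packets each add one t_tx.
Total = (4+196-1)·t_tx + 4·t_prop = 199·0.000347826 + 4·31.4721 = 126 ms.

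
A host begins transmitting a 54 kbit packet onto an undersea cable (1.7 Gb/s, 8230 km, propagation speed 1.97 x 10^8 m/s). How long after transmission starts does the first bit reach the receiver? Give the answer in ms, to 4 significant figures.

First bit experiences only propagation delay: d/s = 8230000/197000000 = 41.78 ms.

41.78 ms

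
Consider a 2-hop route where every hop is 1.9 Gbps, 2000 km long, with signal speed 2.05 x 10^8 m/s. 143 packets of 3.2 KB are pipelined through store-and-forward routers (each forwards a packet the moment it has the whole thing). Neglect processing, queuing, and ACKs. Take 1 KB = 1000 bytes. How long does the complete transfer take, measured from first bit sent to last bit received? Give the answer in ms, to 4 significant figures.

21.45 ms

Per-hop transmission t_tx = L/R = 25600/1900000000 = 0.0134737 ms.
Per-hop propagation t_prop = 2000000/2.05e+08 = 9.7561 ms.
Pipeline fill: first packet needs 2·t_tx to clear all hops; remaining 142 packets each add one t_tx.
Total = (2+143-1)·t_tx + 2·t_prop = 144·0.0134737 + 2·9.7561 = 21.45 ms.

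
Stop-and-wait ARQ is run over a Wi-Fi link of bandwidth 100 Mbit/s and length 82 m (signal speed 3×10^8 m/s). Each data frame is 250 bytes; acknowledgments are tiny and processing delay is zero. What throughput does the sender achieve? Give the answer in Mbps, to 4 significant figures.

t_tx = L/R = 2000/100000000 = 2e-05 s.
t_prop = 82/300000000 = 2.73333e-07 s; RTT = 5.46667e-07 s.
Cycle = t_tx + RTT = 2.05467e-05 s.
Throughput = L / cycle = 2000 / 2.05467e-05 = 97.34 Mbps.

97.34 Mbps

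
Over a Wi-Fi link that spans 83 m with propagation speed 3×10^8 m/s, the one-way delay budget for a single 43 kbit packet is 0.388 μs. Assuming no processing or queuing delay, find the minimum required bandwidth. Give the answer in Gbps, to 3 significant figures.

Propagation delay = 83 / 300000000 = 0.276667 μs.
Transmission budget = 0.388 − 0.276667 = 0.111333 μs.
R ≥ L / t_tx = 43000 bits / 1.11333e-07 s = 386 Gbps.

386 Gbps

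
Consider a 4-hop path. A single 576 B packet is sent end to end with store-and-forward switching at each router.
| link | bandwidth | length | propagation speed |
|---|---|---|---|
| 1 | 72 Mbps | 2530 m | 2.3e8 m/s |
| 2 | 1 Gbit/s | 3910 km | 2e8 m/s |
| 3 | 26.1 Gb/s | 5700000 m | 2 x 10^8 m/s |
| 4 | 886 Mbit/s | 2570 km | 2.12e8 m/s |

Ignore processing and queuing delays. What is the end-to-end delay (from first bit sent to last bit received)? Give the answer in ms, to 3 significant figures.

60.3 ms

L = 576 × 8 = 4608 bits.
Transmission delays (L/R per hop): 0.064, 0.004608, 0.000176552, 0.0052009 ms; sum = 0.0739855 ms.
Propagation delays (d/s per hop): 0.011, 19.55, 28.5, 12.1226 ms; sum = 60.1836 ms.
End-to-end = 60.3 ms.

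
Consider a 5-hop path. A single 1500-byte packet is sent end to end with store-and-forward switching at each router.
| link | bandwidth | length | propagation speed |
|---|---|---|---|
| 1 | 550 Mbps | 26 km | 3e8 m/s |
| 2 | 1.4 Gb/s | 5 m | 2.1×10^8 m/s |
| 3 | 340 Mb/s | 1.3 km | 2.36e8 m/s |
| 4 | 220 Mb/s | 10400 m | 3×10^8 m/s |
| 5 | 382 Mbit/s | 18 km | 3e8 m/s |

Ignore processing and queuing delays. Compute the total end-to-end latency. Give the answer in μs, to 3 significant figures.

339 μs

L = 1500 × 8 = 12000 bits.
Transmission delays (L/R per hop): 21.8182, 8.57143, 35.2941, 54.5455, 31.4136 μs; sum = 151.643 μs.
Propagation delays (d/s per hop): 86.6667, 0.0238095, 5.50847, 34.6667, 60 μs; sum = 186.866 μs.
End-to-end = 339 μs.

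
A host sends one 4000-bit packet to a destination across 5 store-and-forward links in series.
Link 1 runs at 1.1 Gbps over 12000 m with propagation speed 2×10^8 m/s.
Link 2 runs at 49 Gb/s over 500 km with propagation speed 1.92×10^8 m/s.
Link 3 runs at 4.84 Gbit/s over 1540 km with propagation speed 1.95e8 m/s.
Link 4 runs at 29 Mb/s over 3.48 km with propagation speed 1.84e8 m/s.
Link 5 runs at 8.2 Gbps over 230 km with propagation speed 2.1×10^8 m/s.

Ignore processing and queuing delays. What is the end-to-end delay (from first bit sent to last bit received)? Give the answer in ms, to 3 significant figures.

11.8 ms

Transmission delays (L/R per hop): 0.00363636, 8.16327e-05, 0.000826446, 0.137931, 0.000487805 ms; sum = 0.142963 ms.
Propagation delays (d/s per hop): 0.06, 2.60417, 7.89744, 0.018913, 1.09524 ms; sum = 11.6758 ms.
End-to-end = 11.8 ms.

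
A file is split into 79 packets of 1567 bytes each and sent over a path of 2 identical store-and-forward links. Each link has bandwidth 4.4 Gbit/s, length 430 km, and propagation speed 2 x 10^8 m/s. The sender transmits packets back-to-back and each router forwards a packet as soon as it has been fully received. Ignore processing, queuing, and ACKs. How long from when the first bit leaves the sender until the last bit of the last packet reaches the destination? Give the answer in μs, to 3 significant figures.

Per-hop transmission t_tx = L/R = 12536/4400000000 = 2.84909 μs.
Per-hop propagation t_prop = 430000/200000000 = 2150 μs.
Pipeline fill: first packet needs 2·t_tx to clear all hops; remaining 78 packets each add one t_tx.
Total = (2+79-1)·t_tx + 2·t_prop = 80·2.84909 + 2·2150 = 4530 μs.

4530 μs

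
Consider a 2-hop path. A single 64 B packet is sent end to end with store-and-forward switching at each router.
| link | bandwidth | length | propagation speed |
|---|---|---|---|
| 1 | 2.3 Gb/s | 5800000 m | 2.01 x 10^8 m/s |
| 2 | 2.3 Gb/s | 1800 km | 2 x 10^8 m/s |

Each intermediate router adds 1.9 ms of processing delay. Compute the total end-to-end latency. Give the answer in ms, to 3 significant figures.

L = 64 × 8 = 512 bits.
Transmission delay per hop = L/R = 512/2300000000 = 0.000222609 ms; 2 hops → 0.000445217 ms.
Propagation delays (d/s per hop): 28.8557, 9 ms; sum = 37.8557 ms.
Processing at 1 router(s): 1 × 1.9 ms = 1.9 ms.
End-to-end = 39.8 ms.

39.8 ms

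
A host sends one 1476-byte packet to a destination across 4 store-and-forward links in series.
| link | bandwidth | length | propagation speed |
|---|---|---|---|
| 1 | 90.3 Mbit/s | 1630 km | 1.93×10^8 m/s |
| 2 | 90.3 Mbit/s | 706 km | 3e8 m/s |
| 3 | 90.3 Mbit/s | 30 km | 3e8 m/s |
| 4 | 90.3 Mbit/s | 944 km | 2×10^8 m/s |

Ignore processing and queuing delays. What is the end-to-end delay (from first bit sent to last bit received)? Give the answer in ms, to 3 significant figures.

L = 1476 × 8 = 11808 bits.
Transmission delay per hop = L/R = 11808/90300000 = 0.130764 ms; 4 hops → 0.523056 ms.
Propagation delays (d/s per hop): 8.4456, 2.35333, 0.1, 4.72 ms; sum = 15.6189 ms.
End-to-end = 16.1 ms.

16.1 ms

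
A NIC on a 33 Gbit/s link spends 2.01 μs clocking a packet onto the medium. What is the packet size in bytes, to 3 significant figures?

8290 bytes

L = R × t_tx = 33000000000 b/s × 2.01e-06 s = 66330 bits.
In bytes: 66330 / 8 = 8290 bytes.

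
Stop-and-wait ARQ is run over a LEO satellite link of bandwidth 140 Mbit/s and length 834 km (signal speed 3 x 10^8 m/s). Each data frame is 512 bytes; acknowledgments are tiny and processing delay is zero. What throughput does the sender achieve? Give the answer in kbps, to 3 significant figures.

733 kbps

t_tx = L/R = 4096/140000000 = 2.92571e-05 s.
t_prop = 834000/300000000 = 0.00278 s; RTT = 0.00556 s.
Cycle = t_tx + RTT = 0.00558926 s.
Throughput = L / cycle = 4096 / 0.00558926 = 733 kbps.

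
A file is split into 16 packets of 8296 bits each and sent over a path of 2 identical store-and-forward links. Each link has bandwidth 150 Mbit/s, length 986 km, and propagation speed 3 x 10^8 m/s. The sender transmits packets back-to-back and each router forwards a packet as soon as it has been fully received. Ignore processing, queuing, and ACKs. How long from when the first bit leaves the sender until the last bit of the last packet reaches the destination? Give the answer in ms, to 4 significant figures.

Per-hop transmission t_tx = L/R = 8296/150000000 = 0.0553067 ms.
Per-hop propagation t_prop = 986000/300000000 = 3.28667 ms.
Pipeline fill: first packet needs 2·t_tx to clear all hops; remaining 15 packets each add one t_tx.
Total = (2+16-1)·t_tx + 2·t_prop = 17·0.0553067 + 2·3.28667 = 7.514 ms.

7.514 ms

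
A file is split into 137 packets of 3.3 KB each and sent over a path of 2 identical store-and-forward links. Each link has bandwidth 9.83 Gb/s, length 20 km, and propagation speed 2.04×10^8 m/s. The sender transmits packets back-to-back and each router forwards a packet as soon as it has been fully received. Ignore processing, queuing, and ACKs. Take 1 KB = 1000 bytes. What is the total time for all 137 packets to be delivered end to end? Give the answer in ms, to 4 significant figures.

0.5667 ms

Per-hop transmission t_tx = L/R = 26400/9830000000 = 0.00268566 ms.
Per-hop propagation t_prop = 20000/204000000 = 0.0980392 ms.
Pipeline fill: first packet needs 2·t_tx to clear all hops; remaining 136 packets each add one t_tx.
Total = (2+137-1)·t_tx + 2·t_prop = 138·0.00268566 + 2·0.0980392 = 0.5667 ms.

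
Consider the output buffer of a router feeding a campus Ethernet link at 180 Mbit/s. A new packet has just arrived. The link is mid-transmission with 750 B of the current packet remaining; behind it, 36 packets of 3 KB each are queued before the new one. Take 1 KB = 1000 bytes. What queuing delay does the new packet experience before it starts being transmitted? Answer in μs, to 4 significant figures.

4833 μs

Each queued packet: L/R = 24000/180000000 = 133.333 μs.
36 queued → 4800 μs.
Plus remaining 6000 bits of current packet: 33.3333 μs.
Queuing delay = 4833 μs.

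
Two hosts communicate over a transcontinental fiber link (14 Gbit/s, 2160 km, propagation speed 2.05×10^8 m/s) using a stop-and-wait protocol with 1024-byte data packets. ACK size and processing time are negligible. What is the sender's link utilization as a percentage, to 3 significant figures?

0.00278 %

t_tx = L/R = 8192/14000000000 = 5.85143e-07 s.
t_prop = 2160000/2.05e+08 = 0.0105366 s; RTT = 0.0210732 s.
Cycle = t_tx + RTT = 0.0210738 s.
Utilization = t_tx / cycle = 5.85143e-07/0.0210738 = 0.00278 %.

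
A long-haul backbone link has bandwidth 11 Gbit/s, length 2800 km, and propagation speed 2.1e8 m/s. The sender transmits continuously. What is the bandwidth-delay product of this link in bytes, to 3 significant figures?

Propagation delay = 2800000 / 210000000 = 0.0133333 s.
BDP = R × t_prop = 11000000000 × 0.0133333 = 146667000 bits.
In bytes: 146667000/8 = 18300000 bytes.

18300000 bytes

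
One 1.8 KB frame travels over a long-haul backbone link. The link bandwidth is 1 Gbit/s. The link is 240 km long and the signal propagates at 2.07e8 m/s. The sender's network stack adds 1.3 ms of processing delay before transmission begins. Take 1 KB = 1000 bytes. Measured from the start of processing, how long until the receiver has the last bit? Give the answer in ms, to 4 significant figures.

L = 14400 bits.
Transmission delay = L/R = 14400 / 1000000000 = 0.0144 ms.
Propagation delay = d/s = 240000 m / 2.07e+08 m/s = 1.15942 ms.
Plus processing delay 1.3 ms = 1.3 ms.
Total = 2.474 ms.

2.474 ms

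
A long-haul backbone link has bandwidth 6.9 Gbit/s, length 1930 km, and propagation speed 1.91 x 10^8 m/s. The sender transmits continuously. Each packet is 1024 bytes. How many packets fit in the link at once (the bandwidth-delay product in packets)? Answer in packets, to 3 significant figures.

8510 packets

Propagation delay = 1930000 / 191000000 = 0.0101047 s.
BDP = R × t_prop = 6900000000 × 0.0101047 = 69722500 bits.
In packets of 8192 bits: 8510 packets.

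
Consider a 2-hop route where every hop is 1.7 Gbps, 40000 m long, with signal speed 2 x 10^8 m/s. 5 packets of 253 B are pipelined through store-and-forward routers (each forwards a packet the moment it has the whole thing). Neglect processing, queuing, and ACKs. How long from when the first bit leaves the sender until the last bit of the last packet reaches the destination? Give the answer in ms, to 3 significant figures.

Per-hop transmission t_tx = L/R = 2024/1700000000 = 0.00119059 ms.
Per-hop propagation t_prop = 40000/200000000 = 0.2 ms.
Pipeline fill: first packet needs 2·t_tx to clear all hops; remaining 4 packets each add one t_tx.
Total = (2+5-1)·t_tx + 2·t_prop = 6·0.00119059 + 2·0.2 = 0.407 ms.

0.407 ms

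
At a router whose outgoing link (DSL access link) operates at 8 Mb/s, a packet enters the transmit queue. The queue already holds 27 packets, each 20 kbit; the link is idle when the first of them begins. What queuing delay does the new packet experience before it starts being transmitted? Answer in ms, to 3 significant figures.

67.5 ms

Each queued packet: L/R = 20000/8000000 = 2.5 ms.
27 queued → 67.5 ms.
Queuing delay = 67.5 ms.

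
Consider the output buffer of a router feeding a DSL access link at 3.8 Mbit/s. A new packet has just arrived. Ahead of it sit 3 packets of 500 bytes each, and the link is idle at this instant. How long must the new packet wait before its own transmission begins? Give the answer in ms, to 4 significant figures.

Each queued packet: L/R = 4000/3800000 = 1.05263 ms.
3 queued → 3.15789 ms.
Queuing delay = 3.158 ms.

3.158 ms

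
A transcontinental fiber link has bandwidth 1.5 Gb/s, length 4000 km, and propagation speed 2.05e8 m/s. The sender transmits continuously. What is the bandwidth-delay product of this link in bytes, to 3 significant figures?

Propagation delay = 4000000 / 2.05e+08 = 0.0195122 s.
BDP = R × t_prop = 1500000000 × 0.0195122 = 29268300 bits.
In bytes: 29268300/8 = 3660000 bytes.

3660000 bytes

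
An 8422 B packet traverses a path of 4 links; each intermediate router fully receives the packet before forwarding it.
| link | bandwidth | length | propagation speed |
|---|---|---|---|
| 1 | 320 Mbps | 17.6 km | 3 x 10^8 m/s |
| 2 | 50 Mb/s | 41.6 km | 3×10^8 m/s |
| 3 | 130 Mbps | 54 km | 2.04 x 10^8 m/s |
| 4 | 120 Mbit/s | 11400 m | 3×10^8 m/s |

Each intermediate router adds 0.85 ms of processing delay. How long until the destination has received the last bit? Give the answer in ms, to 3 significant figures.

5.69 ms

L = 8422 × 8 = 67376 bits.
Transmission delays (L/R per hop): 0.21055, 1.34752, 0.518277, 0.561467 ms; sum = 2.63781 ms.
Propagation delays (d/s per hop): 0.0586667, 0.138667, 0.264706, 0.038 ms; sum = 0.500039 ms.
Processing at 3 router(s): 3 × 0.85 ms = 2.55 ms.
End-to-end = 5.69 ms.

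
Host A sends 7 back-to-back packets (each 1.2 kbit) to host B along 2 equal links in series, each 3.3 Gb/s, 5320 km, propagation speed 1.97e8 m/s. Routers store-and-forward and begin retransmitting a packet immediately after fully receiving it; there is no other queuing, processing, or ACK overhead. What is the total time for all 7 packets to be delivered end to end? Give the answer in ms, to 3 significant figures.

Per-hop transmission t_tx = L/R = 1200/3300000000 = 0.000363636 ms.
Per-hop propagation t_prop = 5320000/197000000 = 27.0051 ms.
Pipeline fill: first packet needs 2·t_tx to clear all hops; remaining 6 packets each add one t_tx.
Total = (2+7-1)·t_tx + 2·t_prop = 8·0.000363636 + 2·27.0051 = 54.0 ms.

54.0 ms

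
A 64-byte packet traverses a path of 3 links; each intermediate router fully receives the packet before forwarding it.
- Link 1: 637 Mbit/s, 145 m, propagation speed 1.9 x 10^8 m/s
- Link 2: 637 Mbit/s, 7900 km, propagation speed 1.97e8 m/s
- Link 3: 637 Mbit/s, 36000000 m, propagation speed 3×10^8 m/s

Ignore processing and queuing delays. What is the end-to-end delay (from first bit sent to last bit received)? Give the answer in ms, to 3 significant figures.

160 ms

L = 64 × 8 = 512 bits.
Transmission delay per hop = L/R = 512/637000000 = 0.000803768 ms; 3 hops → 0.0024113 ms.
Propagation delays (d/s per hop): 0.000763158, 40.1015, 120 ms; sum = 160.102 ms.
End-to-end = 160 ms.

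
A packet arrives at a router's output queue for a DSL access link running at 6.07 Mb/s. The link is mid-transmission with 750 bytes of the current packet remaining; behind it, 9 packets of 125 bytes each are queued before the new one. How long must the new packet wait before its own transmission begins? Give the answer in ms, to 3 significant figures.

Each queued packet: L/R = 1000/6070000 = 0.164745 ms.
9 queued → 1.4827 ms.
Plus remaining 6000 bits of current packet: 0.988468 ms.
Queuing delay = 2.47 ms.

2.47 ms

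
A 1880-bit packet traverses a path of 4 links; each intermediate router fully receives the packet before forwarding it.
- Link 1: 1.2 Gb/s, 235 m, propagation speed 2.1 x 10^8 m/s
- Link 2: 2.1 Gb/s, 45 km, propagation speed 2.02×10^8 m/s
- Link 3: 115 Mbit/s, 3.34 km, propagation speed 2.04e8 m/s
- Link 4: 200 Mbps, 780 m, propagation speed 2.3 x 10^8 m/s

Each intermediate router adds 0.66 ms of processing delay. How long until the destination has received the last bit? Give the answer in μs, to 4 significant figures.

2252 μs

Transmission delays (L/R per hop): 1.56667, 0.895238, 16.3478, 9.4 μs; sum = 28.2097 μs.
Propagation delays (d/s per hop): 1.11905, 222.772, 16.3725, 3.3913 μs; sum = 243.655 μs.
Processing at 3 router(s): 3 × 0.66 ms = 1980 μs.
End-to-end = 2252 μs.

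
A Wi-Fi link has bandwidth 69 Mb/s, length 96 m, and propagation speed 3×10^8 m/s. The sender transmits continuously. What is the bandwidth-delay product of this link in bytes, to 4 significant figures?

2.760 bytes

Propagation delay = 96 / 300000000 = 3.2e-07 s.
BDP = R × t_prop = 69000000 × 3.2e-07 = 22.08 bits.
In bytes: 22.08/8 = 2.760 bytes.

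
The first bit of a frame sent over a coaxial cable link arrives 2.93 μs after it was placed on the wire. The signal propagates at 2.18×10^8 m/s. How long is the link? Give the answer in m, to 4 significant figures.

638.7 m

d = s × t_prop = 2.18e+08 × 2.93e-06 = 638.7 m.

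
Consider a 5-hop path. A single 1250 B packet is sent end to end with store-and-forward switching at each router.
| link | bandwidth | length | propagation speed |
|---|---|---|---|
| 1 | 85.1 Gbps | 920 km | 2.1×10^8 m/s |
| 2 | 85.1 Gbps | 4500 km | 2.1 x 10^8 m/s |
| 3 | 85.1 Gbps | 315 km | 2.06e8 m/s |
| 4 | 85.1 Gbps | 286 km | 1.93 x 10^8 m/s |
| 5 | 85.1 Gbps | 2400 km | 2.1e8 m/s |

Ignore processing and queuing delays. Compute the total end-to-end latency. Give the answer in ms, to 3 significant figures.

L = 1250 × 8 = 10000 bits.
Transmission delay per hop = L/R = 10000/85100000000 = 0.000117509 ms; 5 hops → 0.000587544 ms.
Propagation delays (d/s per hop): 4.38095, 21.4286, 1.52913, 1.48187, 11.4286 ms; sum = 40.2491 ms.
End-to-end = 40.2 ms.

40.2 ms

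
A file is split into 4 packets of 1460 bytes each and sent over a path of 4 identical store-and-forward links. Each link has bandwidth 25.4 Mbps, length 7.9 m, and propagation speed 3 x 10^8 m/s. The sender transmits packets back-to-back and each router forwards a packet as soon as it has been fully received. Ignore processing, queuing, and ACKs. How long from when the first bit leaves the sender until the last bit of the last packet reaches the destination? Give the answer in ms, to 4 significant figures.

3.219 ms

Per-hop transmission t_tx = L/R = 11680/25400000 = 0.459843 ms.
Per-hop propagation t_prop = 7.9/300000000 = 2.63333e-05 ms.
Pipeline fill: first packet needs 4·t_tx to clear all hops; remaining 3 packets each add one t_tx.
Total = (4+4-1)·t_tx + 4·t_prop = 7·0.459843 + 4·2.63333e-05 = 3.219 ms.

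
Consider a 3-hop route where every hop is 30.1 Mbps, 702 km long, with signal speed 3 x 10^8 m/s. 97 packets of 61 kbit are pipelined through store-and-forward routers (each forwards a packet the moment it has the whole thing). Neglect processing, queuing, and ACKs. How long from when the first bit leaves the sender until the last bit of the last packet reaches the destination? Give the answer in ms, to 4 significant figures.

Per-hop transmission t_tx = L/R = 61000/30100000 = 2.02658 ms.
Per-hop propagation t_prop = 702000/300000000 = 2.34 ms.
Pipeline fill: first packet needs 3·t_tx to clear all hops; remaining 96 packets each add one t_tx.
Total = (3+97-1)·t_tx + 3·t_prop = 99·2.02658 + 3·2.34 = 207.7 ms.

207.7 ms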